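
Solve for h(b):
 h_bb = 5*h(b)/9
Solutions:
 h(b) = C1*exp(-sqrt(5)*b/3) + C2*exp(sqrt(5)*b/3)


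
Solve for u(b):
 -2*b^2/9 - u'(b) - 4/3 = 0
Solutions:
 u(b) = C1 - 2*b^3/27 - 4*b/3


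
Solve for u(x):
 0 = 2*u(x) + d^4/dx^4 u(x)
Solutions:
 u(x) = (C1*sin(2^(3/4)*x/2) + C2*cos(2^(3/4)*x/2))*exp(-2^(3/4)*x/2) + (C3*sin(2^(3/4)*x/2) + C4*cos(2^(3/4)*x/2))*exp(2^(3/4)*x/2)


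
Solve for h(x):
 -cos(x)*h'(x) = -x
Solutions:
 h(x) = C1 + Integral(x/cos(x), x)


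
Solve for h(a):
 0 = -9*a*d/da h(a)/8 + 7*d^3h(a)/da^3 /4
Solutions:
 h(a) = C1 + Integral(C2*airyai(42^(2/3)*a/14) + C3*airybi(42^(2/3)*a/14), a)


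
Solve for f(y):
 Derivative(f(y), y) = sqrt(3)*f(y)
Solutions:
 f(y) = C1*exp(sqrt(3)*y)


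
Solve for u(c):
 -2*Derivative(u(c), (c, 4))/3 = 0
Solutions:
 u(c) = C1 + C2*c + C3*c^2 + C4*c^3


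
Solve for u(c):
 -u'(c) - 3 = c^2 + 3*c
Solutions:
 u(c) = C1 - c^3/3 - 3*c^2/2 - 3*c


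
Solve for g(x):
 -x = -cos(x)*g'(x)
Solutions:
 g(x) = C1 + Integral(x/cos(x), x)


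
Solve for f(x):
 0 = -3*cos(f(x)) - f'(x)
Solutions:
 f(x) = pi - asin((C1 + exp(6*x))/(C1 - exp(6*x)))
 f(x) = asin((C1 + exp(6*x))/(C1 - exp(6*x)))


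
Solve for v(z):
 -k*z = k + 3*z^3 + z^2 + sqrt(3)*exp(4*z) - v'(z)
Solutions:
 v(z) = C1 + k*z^2/2 + k*z + 3*z^4/4 + z^3/3 + sqrt(3)*exp(4*z)/4


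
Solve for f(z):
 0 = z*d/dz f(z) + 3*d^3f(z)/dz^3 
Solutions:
 f(z) = C1 + Integral(C2*airyai(-3^(2/3)*z/3) + C3*airybi(-3^(2/3)*z/3), z)


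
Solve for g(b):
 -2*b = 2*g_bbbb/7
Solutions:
 g(b) = C1 + C2*b + C3*b^2 + C4*b^3 - 7*b^5/120


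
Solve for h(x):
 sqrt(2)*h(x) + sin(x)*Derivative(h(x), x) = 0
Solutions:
 h(x) = C1*(cos(x) + 1)^(sqrt(2)/2)/(cos(x) - 1)^(sqrt(2)/2)


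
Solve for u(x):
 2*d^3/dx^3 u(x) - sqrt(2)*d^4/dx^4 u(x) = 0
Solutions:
 u(x) = C1 + C2*x + C3*x^2 + C4*exp(sqrt(2)*x)


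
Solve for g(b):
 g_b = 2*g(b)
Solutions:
 g(b) = C1*exp(2*b)


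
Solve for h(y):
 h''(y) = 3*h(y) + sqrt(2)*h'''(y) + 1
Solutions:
 h(y) = C1*exp(y*((9*sqrt(158)/4 + 20*sqrt(2))^(-1/3) + 2*sqrt(2) + 2*(9*sqrt(158)/4 + 20*sqrt(2))^(1/3))/12)*sin(sqrt(3)*y*(-2*(9*sqrt(158)/4 + 20*sqrt(2))^(1/3) + (9*sqrt(158)/4 + 20*sqrt(2))^(-1/3))/12) + C2*exp(y*((9*sqrt(158)/4 + 20*sqrt(2))^(-1/3) + 2*sqrt(2) + 2*(9*sqrt(158)/4 + 20*sqrt(2))^(1/3))/12)*cos(sqrt(3)*y*(-2*(9*sqrt(158)/4 + 20*sqrt(2))^(1/3) + (9*sqrt(158)/4 + 20*sqrt(2))^(-1/3))/12) + C3*exp(y*(-2*(9*sqrt(158)/4 + 20*sqrt(2))^(1/3) - 1/(9*sqrt(158)/4 + 20*sqrt(2))^(1/3) + sqrt(2))/6) - 1/3


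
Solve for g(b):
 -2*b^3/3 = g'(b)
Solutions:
 g(b) = C1 - b^4/6


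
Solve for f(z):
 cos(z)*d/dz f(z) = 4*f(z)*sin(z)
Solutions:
 f(z) = C1/cos(z)^4


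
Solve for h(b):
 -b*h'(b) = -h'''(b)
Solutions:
 h(b) = C1 + Integral(C2*airyai(b) + C3*airybi(b), b)


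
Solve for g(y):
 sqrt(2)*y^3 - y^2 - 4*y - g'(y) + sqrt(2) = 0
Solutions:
 g(y) = C1 + sqrt(2)*y^4/4 - y^3/3 - 2*y^2 + sqrt(2)*y


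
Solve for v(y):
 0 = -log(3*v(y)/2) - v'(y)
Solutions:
 -Integral(1/(-log(_y) - log(3) + log(2)), (_y, v(y))) = C1 - y


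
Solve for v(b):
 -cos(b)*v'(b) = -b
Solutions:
 v(b) = C1 + Integral(b/cos(b), b)


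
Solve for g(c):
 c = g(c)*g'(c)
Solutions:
 g(c) = -sqrt(C1 + c^2)
 g(c) = sqrt(C1 + c^2)


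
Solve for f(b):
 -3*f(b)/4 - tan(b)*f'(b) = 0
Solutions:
 f(b) = C1/sin(b)^(3/4)


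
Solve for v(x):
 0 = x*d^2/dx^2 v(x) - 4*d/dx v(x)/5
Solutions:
 v(x) = C1 + C2*x^(9/5)


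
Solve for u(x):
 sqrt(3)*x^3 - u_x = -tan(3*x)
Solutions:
 u(x) = C1 + sqrt(3)*x^4/4 - log(cos(3*x))/3


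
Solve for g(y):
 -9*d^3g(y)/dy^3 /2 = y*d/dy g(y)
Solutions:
 g(y) = C1 + Integral(C2*airyai(-6^(1/3)*y/3) + C3*airybi(-6^(1/3)*y/3), y)


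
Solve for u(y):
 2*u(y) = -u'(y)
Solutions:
 u(y) = C1*exp(-2*y)


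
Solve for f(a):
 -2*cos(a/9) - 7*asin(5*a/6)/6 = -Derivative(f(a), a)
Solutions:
 f(a) = C1 + 7*a*asin(5*a/6)/6 + 7*sqrt(36 - 25*a^2)/30 + 18*sin(a/9)


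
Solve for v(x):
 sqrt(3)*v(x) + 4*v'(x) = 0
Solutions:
 v(x) = C1*exp(-sqrt(3)*x/4)


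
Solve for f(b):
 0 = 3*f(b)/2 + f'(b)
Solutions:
 f(b) = C1*exp(-3*b/2)


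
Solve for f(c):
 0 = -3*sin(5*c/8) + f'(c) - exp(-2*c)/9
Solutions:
 f(c) = C1 - 24*cos(5*c/8)/5 - exp(-2*c)/18


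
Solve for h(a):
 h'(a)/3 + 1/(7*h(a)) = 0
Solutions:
 h(a) = -sqrt(C1 - 42*a)/7
 h(a) = sqrt(C1 - 42*a)/7


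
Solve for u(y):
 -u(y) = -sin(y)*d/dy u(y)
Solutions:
 u(y) = C1*sqrt(cos(y) - 1)/sqrt(cos(y) + 1)


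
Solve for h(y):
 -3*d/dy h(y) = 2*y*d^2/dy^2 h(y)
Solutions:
 h(y) = C1 + C2/sqrt(y)


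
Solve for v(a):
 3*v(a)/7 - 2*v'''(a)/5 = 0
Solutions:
 v(a) = C3*exp(14^(2/3)*15^(1/3)*a/14) + (C1*sin(14^(2/3)*3^(5/6)*5^(1/3)*a/28) + C2*cos(14^(2/3)*3^(5/6)*5^(1/3)*a/28))*exp(-14^(2/3)*15^(1/3)*a/28)


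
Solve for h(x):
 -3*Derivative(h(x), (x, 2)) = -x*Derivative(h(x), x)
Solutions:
 h(x) = C1 + C2*erfi(sqrt(6)*x/6)


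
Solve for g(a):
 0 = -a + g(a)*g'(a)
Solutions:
 g(a) = -sqrt(C1 + a^2)
 g(a) = sqrt(C1 + a^2)


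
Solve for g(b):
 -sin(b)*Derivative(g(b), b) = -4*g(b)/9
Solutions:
 g(b) = C1*(cos(b) - 1)^(2/9)/(cos(b) + 1)^(2/9)


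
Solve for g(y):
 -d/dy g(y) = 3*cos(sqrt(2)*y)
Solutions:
 g(y) = C1 - 3*sqrt(2)*sin(sqrt(2)*y)/2


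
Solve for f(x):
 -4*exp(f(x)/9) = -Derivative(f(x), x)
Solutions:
 f(x) = 9*log(-1/(C1 + 4*x)) + 18*log(3)


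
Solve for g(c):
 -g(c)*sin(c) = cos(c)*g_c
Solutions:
 g(c) = C1*cos(c)


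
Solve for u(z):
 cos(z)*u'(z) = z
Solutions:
 u(z) = C1 + Integral(z/cos(z), z)


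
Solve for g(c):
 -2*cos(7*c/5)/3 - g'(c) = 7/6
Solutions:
 g(c) = C1 - 7*c/6 - 10*sin(7*c/5)/21


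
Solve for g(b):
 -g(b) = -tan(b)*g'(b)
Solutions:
 g(b) = C1*sin(b)


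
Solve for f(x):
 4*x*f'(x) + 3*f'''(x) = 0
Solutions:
 f(x) = C1 + Integral(C2*airyai(-6^(2/3)*x/3) + C3*airybi(-6^(2/3)*x/3), x)


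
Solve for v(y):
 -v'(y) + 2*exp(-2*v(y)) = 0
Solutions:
 v(y) = log(-sqrt(C1 + 4*y))
 v(y) = log(C1 + 4*y)/2


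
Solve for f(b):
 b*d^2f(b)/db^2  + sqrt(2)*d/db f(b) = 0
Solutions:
 f(b) = C1 + C2*b^(1 - sqrt(2))


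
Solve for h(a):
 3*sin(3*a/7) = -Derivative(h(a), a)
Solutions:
 h(a) = C1 + 7*cos(3*a/7)


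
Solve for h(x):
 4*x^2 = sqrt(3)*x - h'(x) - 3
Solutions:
 h(x) = C1 - 4*x^3/3 + sqrt(3)*x^2/2 - 3*x


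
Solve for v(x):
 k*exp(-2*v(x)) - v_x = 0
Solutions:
 v(x) = log(-sqrt(C1 + 2*k*x))
 v(x) = log(C1 + 2*k*x)/2


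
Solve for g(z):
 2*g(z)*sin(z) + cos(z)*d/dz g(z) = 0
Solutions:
 g(z) = C1*cos(z)^2


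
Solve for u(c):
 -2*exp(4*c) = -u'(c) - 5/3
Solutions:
 u(c) = C1 - 5*c/3 + exp(4*c)/2


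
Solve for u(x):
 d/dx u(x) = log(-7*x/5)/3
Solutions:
 u(x) = C1 + x*log(-x)/3 + x*(-log(5) - 1 + log(7))/3


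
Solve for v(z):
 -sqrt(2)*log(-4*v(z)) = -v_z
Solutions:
 -sqrt(2)*Integral(1/(log(-_y) + 2*log(2)), (_y, v(z)))/2 = C1 - z


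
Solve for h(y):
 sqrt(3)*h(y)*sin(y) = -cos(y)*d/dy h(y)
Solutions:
 h(y) = C1*cos(y)^(sqrt(3))


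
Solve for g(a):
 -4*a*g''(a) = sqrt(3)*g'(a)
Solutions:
 g(a) = C1 + C2*a^(1 - sqrt(3)/4)


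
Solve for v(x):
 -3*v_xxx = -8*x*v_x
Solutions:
 v(x) = C1 + Integral(C2*airyai(2*3^(2/3)*x/3) + C3*airybi(2*3^(2/3)*x/3), x)


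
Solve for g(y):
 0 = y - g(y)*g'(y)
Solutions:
 g(y) = -sqrt(C1 + y^2)
 g(y) = sqrt(C1 + y^2)


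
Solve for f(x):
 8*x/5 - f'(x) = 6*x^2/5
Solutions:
 f(x) = C1 - 2*x^3/5 + 4*x^2/5


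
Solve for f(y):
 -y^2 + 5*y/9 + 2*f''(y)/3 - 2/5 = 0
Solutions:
 f(y) = C1 + C2*y + y^4/8 - 5*y^3/36 + 3*y^2/10


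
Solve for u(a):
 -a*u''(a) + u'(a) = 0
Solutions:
 u(a) = C1 + C2*a^2


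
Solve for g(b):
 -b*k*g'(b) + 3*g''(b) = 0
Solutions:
 g(b) = Piecewise((-sqrt(6)*sqrt(pi)*C1*erf(sqrt(6)*b*sqrt(-k)/6)/(2*sqrt(-k)) - C2, (k > 0) | (k < 0)), (-C1*b - C2, True))


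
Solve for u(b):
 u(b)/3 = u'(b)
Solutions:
 u(b) = C1*exp(b/3)


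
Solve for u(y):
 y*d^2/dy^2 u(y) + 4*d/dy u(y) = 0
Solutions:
 u(y) = C1 + C2/y^3


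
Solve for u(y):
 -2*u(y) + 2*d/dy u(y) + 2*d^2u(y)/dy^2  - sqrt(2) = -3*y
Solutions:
 u(y) = C1*exp(y*(-1 + sqrt(5))/2) + C2*exp(-y*(1 + sqrt(5))/2) + 3*y/2 - sqrt(2)/2 + 3/2


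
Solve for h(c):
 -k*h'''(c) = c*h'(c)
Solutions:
 h(c) = C1 + Integral(C2*airyai(c*(-1/k)^(1/3)) + C3*airybi(c*(-1/k)^(1/3)), c)


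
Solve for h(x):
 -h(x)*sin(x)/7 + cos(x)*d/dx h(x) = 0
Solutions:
 h(x) = C1/cos(x)^(1/7)


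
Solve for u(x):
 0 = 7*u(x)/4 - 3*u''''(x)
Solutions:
 u(x) = C1*exp(-sqrt(2)*3^(3/4)*7^(1/4)*x/6) + C2*exp(sqrt(2)*3^(3/4)*7^(1/4)*x/6) + C3*sin(sqrt(2)*3^(3/4)*7^(1/4)*x/6) + C4*cos(sqrt(2)*3^(3/4)*7^(1/4)*x/6)


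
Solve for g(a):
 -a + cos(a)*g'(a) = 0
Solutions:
 g(a) = C1 + Integral(a/cos(a), a)


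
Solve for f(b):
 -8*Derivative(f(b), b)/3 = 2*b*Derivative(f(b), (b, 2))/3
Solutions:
 f(b) = C1 + C2/b^3


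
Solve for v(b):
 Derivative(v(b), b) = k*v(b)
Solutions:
 v(b) = C1*exp(b*k)


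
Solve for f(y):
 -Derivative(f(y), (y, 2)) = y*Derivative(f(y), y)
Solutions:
 f(y) = C1 + C2*erf(sqrt(2)*y/2)


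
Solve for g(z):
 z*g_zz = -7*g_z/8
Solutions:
 g(z) = C1 + C2*z^(1/8)


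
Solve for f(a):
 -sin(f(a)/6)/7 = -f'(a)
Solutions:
 -a/7 + 3*log(cos(f(a)/6) - 1) - 3*log(cos(f(a)/6) + 1) = C1


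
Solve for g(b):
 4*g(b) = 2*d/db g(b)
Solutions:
 g(b) = C1*exp(2*b)


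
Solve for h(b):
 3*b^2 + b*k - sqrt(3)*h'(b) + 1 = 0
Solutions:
 h(b) = C1 + sqrt(3)*b^3/3 + sqrt(3)*b^2*k/6 + sqrt(3)*b/3


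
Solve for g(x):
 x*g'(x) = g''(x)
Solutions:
 g(x) = C1 + C2*erfi(sqrt(2)*x/2)


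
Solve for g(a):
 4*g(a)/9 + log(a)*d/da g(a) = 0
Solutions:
 g(a) = C1*exp(-4*li(a)/9)


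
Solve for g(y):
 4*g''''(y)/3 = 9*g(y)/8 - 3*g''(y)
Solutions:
 g(y) = C1*exp(-sqrt(6)*y*sqrt(-3 + sqrt(15))/4) + C2*exp(sqrt(6)*y*sqrt(-3 + sqrt(15))/4) + C3*sin(sqrt(6)*y*sqrt(3 + sqrt(15))/4) + C4*cos(sqrt(6)*y*sqrt(3 + sqrt(15))/4)


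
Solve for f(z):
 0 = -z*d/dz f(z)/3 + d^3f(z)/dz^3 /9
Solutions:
 f(z) = C1 + Integral(C2*airyai(3^(1/3)*z) + C3*airybi(3^(1/3)*z), z)


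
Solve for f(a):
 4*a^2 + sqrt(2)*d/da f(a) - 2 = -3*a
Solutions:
 f(a) = C1 - 2*sqrt(2)*a^3/3 - 3*sqrt(2)*a^2/4 + sqrt(2)*a


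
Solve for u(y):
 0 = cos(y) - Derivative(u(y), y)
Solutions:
 u(y) = C1 + sin(y)


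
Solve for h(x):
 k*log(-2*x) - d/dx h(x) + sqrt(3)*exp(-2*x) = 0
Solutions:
 h(x) = C1 + k*x*log(-x) + k*x*(-1 + log(2)) - sqrt(3)*exp(-2*x)/2


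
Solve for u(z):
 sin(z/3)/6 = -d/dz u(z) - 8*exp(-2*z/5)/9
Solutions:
 u(z) = C1 + cos(z/3)/2 + 20*exp(-2*z/5)/9


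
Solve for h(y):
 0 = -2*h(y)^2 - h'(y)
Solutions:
 h(y) = 1/(C1 + 2*y)


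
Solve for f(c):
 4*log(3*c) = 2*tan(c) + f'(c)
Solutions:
 f(c) = C1 + 4*c*log(c) - 4*c + 4*c*log(3) + 2*log(cos(c))


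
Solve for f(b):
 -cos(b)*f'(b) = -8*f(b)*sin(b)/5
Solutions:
 f(b) = C1/cos(b)^(8/5)


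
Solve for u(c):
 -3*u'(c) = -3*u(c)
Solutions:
 u(c) = C1*exp(c)


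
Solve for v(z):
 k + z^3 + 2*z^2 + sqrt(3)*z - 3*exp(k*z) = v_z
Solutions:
 v(z) = C1 + k*z + z^4/4 + 2*z^3/3 + sqrt(3)*z^2/2 - 3*exp(k*z)/k


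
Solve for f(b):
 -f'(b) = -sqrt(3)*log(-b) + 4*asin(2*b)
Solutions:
 f(b) = C1 + sqrt(3)*b*(log(-b) - 1) - 4*b*asin(2*b) - 2*sqrt(1 - 4*b^2)


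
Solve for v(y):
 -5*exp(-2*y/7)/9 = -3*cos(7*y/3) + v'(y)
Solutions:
 v(y) = C1 + 9*sin(7*y/3)/7 + 35*exp(-2*y/7)/18


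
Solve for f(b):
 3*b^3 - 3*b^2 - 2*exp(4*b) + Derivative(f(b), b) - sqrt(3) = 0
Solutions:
 f(b) = C1 - 3*b^4/4 + b^3 + sqrt(3)*b + exp(4*b)/2


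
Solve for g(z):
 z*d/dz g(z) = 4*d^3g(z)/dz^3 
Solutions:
 g(z) = C1 + Integral(C2*airyai(2^(1/3)*z/2) + C3*airybi(2^(1/3)*z/2), z)


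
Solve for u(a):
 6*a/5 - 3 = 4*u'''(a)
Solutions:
 u(a) = C1 + C2*a + C3*a^2 + a^4/80 - a^3/8


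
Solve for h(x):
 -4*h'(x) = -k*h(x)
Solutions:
 h(x) = C1*exp(k*x/4)


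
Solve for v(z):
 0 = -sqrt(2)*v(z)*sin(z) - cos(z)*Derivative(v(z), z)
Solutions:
 v(z) = C1*cos(z)^(sqrt(2))


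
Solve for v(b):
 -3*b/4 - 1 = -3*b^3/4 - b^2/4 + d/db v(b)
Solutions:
 v(b) = C1 + 3*b^4/16 + b^3/12 - 3*b^2/8 - b


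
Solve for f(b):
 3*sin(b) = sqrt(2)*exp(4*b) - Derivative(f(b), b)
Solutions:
 f(b) = C1 + sqrt(2)*exp(4*b)/4 + 3*cos(b)


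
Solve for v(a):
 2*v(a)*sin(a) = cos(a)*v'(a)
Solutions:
 v(a) = C1/cos(a)^2


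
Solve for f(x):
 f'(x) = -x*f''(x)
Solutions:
 f(x) = C1 + C2*log(x)


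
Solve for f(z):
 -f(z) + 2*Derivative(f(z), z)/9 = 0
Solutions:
 f(z) = C1*exp(9*z/2)


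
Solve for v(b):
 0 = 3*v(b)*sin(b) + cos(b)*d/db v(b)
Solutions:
 v(b) = C1*cos(b)^3


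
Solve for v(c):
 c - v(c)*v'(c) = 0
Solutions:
 v(c) = -sqrt(C1 + c^2)
 v(c) = sqrt(C1 + c^2)


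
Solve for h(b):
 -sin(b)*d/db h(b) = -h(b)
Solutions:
 h(b) = C1*sqrt(cos(b) - 1)/sqrt(cos(b) + 1)


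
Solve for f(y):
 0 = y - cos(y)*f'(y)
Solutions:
 f(y) = C1 + Integral(y/cos(y), y)


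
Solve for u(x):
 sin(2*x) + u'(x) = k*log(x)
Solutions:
 u(x) = C1 + k*x*(log(x) - 1) + cos(2*x)/2


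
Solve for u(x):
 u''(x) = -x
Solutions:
 u(x) = C1 + C2*x - x^3/6


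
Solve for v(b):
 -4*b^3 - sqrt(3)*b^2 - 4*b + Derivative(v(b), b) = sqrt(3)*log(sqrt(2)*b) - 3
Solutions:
 v(b) = C1 + b^4 + sqrt(3)*b^3/3 + 2*b^2 + sqrt(3)*b*log(b) - 3*b - sqrt(3)*b + sqrt(3)*b*log(2)/2


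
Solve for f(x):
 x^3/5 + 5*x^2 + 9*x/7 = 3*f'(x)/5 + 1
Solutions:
 f(x) = C1 + x^4/12 + 25*x^3/9 + 15*x^2/14 - 5*x/3


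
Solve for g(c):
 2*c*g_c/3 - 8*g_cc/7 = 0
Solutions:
 g(c) = C1 + C2*erfi(sqrt(42)*c/12)


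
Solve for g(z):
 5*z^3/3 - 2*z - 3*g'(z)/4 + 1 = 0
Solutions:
 g(z) = C1 + 5*z^4/9 - 4*z^2/3 + 4*z/3


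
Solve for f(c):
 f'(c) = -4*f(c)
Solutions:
 f(c) = C1*exp(-4*c)


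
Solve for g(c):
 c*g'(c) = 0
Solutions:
 g(c) = C1


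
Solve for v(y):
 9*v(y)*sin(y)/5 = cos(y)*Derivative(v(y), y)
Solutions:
 v(y) = C1/cos(y)^(9/5)


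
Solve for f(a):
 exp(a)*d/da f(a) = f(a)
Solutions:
 f(a) = C1*exp(-exp(-a))


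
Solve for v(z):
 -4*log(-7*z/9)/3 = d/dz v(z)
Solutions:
 v(z) = C1 - 4*z*log(-z)/3 + 4*z*(-log(7) + 1 + 2*log(3))/3


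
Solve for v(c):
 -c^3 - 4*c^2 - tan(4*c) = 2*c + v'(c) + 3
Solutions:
 v(c) = C1 - c^4/4 - 4*c^3/3 - c^2 - 3*c + log(cos(4*c))/4


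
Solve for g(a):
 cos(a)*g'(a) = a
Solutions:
 g(a) = C1 + Integral(a/cos(a), a)


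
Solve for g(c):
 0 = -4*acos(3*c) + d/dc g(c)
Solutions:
 g(c) = C1 + 4*c*acos(3*c) - 4*sqrt(1 - 9*c^2)/3


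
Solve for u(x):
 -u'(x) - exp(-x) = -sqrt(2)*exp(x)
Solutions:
 u(x) = C1 + sqrt(2)*exp(x) + exp(-x)


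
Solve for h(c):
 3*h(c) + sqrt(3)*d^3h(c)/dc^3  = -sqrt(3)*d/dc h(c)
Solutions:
 h(c) = C1*exp(2^(1/3)*sqrt(3)*c*(-2/(9 + sqrt(85))^(1/3) + 2^(1/3)*(9 + sqrt(85))^(1/3))/12)*sin(2^(1/3)*c*(2/(9 + sqrt(85))^(1/3) + 2^(1/3)*(9 + sqrt(85))^(1/3))/4) + C2*exp(2^(1/3)*sqrt(3)*c*(-2/(9 + sqrt(85))^(1/3) + 2^(1/3)*(9 + sqrt(85))^(1/3))/12)*cos(2^(1/3)*c*(2/(9 + sqrt(85))^(1/3) + 2^(1/3)*(9 + sqrt(85))^(1/3))/4) + C3*exp(-2^(1/3)*sqrt(3)*c*(-2/(9 + sqrt(85))^(1/3) + 2^(1/3)*(9 + sqrt(85))^(1/3))/6)


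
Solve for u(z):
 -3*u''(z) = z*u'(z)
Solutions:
 u(z) = C1 + C2*erf(sqrt(6)*z/6)


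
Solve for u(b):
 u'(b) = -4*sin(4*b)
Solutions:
 u(b) = C1 + cos(4*b)


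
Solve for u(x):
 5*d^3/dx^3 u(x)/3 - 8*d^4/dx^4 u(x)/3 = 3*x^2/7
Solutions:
 u(x) = C1 + C2*x + C3*x^2 + C4*exp(5*x/8) + 3*x^5/700 + 6*x^4/175 + 192*x^3/875


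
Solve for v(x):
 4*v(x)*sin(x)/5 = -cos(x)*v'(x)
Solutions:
 v(x) = C1*cos(x)^(4/5)


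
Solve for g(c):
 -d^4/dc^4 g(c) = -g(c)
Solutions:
 g(c) = C1*exp(-c) + C2*exp(c) + C3*sin(c) + C4*cos(c)


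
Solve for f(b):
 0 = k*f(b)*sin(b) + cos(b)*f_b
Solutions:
 f(b) = C1*exp(k*log(cos(b)))


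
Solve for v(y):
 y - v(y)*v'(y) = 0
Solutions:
 v(y) = -sqrt(C1 + y^2)
 v(y) = sqrt(C1 + y^2)


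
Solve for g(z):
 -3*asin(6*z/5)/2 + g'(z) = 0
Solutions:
 g(z) = C1 + 3*z*asin(6*z/5)/2 + sqrt(25 - 36*z^2)/4


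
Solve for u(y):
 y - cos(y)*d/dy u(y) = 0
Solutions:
 u(y) = C1 + Integral(y/cos(y), y)


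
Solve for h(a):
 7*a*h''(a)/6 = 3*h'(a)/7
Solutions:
 h(a) = C1 + C2*a^(67/49)


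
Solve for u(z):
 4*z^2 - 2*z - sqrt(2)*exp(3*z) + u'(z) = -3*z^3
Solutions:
 u(z) = C1 - 3*z^4/4 - 4*z^3/3 + z^2 + sqrt(2)*exp(3*z)/3


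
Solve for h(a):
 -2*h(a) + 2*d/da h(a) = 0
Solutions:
 h(a) = C1*exp(a)


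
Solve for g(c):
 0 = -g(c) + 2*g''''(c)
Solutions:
 g(c) = C1*exp(-2^(3/4)*c/2) + C2*exp(2^(3/4)*c/2) + C3*sin(2^(3/4)*c/2) + C4*cos(2^(3/4)*c/2)


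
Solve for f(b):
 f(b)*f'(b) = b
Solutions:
 f(b) = -sqrt(C1 + b^2)
 f(b) = sqrt(C1 + b^2)


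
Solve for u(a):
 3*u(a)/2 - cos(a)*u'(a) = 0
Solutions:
 u(a) = C1*(sin(a) + 1)^(3/4)/(sin(a) - 1)^(3/4)


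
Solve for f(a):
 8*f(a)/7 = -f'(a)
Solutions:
 f(a) = C1*exp(-8*a/7)


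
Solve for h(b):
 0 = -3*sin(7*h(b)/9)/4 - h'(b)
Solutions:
 3*b/4 + 9*log(cos(7*h(b)/9) - 1)/14 - 9*log(cos(7*h(b)/9) + 1)/14 = C1


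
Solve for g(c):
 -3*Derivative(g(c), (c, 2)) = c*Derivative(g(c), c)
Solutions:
 g(c) = C1 + C2*erf(sqrt(6)*c/6)


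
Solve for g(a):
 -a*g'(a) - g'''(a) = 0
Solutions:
 g(a) = C1 + Integral(C2*airyai(-a) + C3*airybi(-a), a)


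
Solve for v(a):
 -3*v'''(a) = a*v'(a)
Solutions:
 v(a) = C1 + Integral(C2*airyai(-3^(2/3)*a/3) + C3*airybi(-3^(2/3)*a/3), a)


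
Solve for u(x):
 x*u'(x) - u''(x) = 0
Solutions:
 u(x) = C1 + C2*erfi(sqrt(2)*x/2)


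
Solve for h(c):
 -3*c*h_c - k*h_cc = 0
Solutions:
 h(c) = C1 + C2*sqrt(k)*erf(sqrt(6)*c*sqrt(1/k)/2)


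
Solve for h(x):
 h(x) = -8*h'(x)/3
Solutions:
 h(x) = C1*exp(-3*x/8)


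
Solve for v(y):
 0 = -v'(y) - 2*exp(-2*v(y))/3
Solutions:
 v(y) = log(-sqrt(C1 - 12*y)) - log(3)
 v(y) = log(C1 - 12*y)/2 - log(3)


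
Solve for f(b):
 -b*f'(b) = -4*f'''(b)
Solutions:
 f(b) = C1 + Integral(C2*airyai(2^(1/3)*b/2) + C3*airybi(2^(1/3)*b/2), b)


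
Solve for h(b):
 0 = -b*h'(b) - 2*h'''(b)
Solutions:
 h(b) = C1 + Integral(C2*airyai(-2^(2/3)*b/2) + C3*airybi(-2^(2/3)*b/2), b)


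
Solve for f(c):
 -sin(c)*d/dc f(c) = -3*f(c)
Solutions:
 f(c) = C1*(cos(c) - 1)^(3/2)/(cos(c) + 1)^(3/2)


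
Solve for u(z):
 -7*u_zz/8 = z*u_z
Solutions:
 u(z) = C1 + C2*erf(2*sqrt(7)*z/7)


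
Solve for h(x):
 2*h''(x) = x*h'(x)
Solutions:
 h(x) = C1 + C2*erfi(x/2)


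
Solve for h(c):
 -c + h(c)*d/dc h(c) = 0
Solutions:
 h(c) = -sqrt(C1 + c^2)
 h(c) = sqrt(C1 + c^2)


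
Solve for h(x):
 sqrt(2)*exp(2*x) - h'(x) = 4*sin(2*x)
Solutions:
 h(x) = C1 + sqrt(2)*exp(2*x)/2 + 2*cos(2*x)


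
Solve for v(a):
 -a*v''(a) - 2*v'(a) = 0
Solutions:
 v(a) = C1 + C2/a


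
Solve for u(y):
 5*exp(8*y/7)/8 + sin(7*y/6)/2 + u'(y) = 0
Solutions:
 u(y) = C1 - 35*exp(8*y/7)/64 + 3*cos(7*y/6)/7


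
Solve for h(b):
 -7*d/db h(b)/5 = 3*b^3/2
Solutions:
 h(b) = C1 - 15*b^4/56


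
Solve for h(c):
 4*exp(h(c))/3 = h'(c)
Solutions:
 h(c) = log(-1/(C1 + 4*c)) + log(3)


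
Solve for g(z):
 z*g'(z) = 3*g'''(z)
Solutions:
 g(z) = C1 + Integral(C2*airyai(3^(2/3)*z/3) + C3*airybi(3^(2/3)*z/3), z)


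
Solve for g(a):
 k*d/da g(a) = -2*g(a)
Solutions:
 g(a) = C1*exp(-2*a/k)


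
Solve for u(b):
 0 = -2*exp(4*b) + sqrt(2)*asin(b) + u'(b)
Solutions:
 u(b) = C1 - sqrt(2)*(b*asin(b) + sqrt(1 - b^2)) + exp(4*b)/2


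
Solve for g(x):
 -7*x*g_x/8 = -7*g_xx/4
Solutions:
 g(x) = C1 + C2*erfi(x/2)


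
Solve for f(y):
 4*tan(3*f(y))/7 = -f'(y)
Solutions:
 f(y) = -asin(C1*exp(-12*y/7))/3 + pi/3
 f(y) = asin(C1*exp(-12*y/7))/3


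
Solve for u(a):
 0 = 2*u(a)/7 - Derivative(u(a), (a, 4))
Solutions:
 u(a) = C1*exp(-2^(1/4)*7^(3/4)*a/7) + C2*exp(2^(1/4)*7^(3/4)*a/7) + C3*sin(2^(1/4)*7^(3/4)*a/7) + C4*cos(2^(1/4)*7^(3/4)*a/7)


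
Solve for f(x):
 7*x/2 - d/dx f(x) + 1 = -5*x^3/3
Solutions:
 f(x) = C1 + 5*x^4/12 + 7*x^2/4 + x


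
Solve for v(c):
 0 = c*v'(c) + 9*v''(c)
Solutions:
 v(c) = C1 + C2*erf(sqrt(2)*c/6)


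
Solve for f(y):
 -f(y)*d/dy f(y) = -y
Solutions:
 f(y) = -sqrt(C1 + y^2)
 f(y) = sqrt(C1 + y^2)


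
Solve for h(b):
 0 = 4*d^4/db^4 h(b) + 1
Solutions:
 h(b) = C1 + C2*b + C3*b^2 + C4*b^3 - b^4/96


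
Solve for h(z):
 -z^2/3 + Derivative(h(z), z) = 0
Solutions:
 h(z) = C1 + z^3/9


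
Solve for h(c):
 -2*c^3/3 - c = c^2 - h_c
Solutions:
 h(c) = C1 + c^4/6 + c^3/3 + c^2/2


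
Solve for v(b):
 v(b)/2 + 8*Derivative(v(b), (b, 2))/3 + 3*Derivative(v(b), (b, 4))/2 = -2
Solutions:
 v(b) = C1*sin(b*sqrt(8 - sqrt(37))/3) + C2*sin(b*sqrt(sqrt(37) + 8)/3) + C3*cos(b*sqrt(8 - sqrt(37))/3) + C4*cos(b*sqrt(sqrt(37) + 8)/3) - 4


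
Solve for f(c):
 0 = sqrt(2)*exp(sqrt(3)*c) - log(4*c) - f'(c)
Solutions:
 f(c) = C1 - c*log(c) + c*(1 - 2*log(2)) + sqrt(6)*exp(sqrt(3)*c)/3


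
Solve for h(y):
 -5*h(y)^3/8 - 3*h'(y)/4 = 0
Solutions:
 h(y) = -sqrt(3)*sqrt(-1/(C1 - 5*y))
 h(y) = sqrt(3)*sqrt(-1/(C1 - 5*y))


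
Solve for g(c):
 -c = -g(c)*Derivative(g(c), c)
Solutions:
 g(c) = -sqrt(C1 + c^2)
 g(c) = sqrt(C1 + c^2)


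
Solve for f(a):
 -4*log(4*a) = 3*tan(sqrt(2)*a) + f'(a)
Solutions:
 f(a) = C1 - 4*a*log(a) - 8*a*log(2) + 4*a + 3*sqrt(2)*log(cos(sqrt(2)*a))/2


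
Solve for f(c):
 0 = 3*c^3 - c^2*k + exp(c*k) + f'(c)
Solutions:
 f(c) = C1 - 3*c^4/4 + c^3*k/3 - exp(c*k)/k


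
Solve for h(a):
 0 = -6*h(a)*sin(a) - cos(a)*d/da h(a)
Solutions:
 h(a) = C1*cos(a)^6


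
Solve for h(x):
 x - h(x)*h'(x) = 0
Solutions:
 h(x) = -sqrt(C1 + x^2)
 h(x) = sqrt(C1 + x^2)


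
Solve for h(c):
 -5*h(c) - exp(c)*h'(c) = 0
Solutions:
 h(c) = C1*exp(5*exp(-c))


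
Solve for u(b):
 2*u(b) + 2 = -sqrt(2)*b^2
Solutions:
 u(b) = -sqrt(2)*b^2/2 - 1


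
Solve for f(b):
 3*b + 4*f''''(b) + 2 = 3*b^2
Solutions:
 f(b) = C1 + C2*b + C3*b^2 + C4*b^3 + b^6/480 - b^5/160 - b^4/48


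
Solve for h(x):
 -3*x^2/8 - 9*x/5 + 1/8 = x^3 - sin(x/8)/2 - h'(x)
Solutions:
 h(x) = C1 + x^4/4 + x^3/8 + 9*x^2/10 - x/8 + 4*cos(x/8)


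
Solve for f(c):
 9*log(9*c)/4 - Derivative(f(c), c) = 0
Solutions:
 f(c) = C1 + 9*c*log(c)/4 - 9*c/4 + 9*c*log(3)/2


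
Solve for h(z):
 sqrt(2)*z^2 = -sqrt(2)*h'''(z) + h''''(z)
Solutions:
 h(z) = C1 + C2*z + C3*z^2 + C4*exp(sqrt(2)*z) - z^5/60 - sqrt(2)*z^4/24 - z^3/6


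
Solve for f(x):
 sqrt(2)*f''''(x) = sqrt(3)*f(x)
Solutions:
 f(x) = C1*exp(-2^(7/8)*3^(1/8)*x/2) + C2*exp(2^(7/8)*3^(1/8)*x/2) + C3*sin(2^(7/8)*3^(1/8)*x/2) + C4*cos(2^(7/8)*3^(1/8)*x/2)


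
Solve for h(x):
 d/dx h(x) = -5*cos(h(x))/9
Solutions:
 5*x/9 - log(sin(h(x)) - 1)/2 + log(sin(h(x)) + 1)/2 = C1


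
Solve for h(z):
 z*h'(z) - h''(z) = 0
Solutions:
 h(z) = C1 + C2*erfi(sqrt(2)*z/2)


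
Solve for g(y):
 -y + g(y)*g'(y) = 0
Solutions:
 g(y) = -sqrt(C1 + y^2)
 g(y) = sqrt(C1 + y^2)


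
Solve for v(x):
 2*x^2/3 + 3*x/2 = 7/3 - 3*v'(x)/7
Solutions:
 v(x) = C1 - 14*x^3/27 - 7*x^2/4 + 49*x/9


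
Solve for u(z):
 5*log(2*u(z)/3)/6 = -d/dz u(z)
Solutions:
 6*Integral(1/(log(_y) - log(3) + log(2)), (_y, u(z)))/5 = C1 - z


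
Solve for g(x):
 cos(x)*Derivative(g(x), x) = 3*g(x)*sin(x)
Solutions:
 g(x) = C1/cos(x)^3


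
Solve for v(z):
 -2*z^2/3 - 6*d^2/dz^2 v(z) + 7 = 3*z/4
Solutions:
 v(z) = C1 + C2*z - z^4/108 - z^3/48 + 7*z^2/12


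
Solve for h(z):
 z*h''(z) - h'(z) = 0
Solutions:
 h(z) = C1 + C2*z^2


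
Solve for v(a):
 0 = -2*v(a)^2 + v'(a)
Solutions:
 v(a) = -1/(C1 + 2*a)


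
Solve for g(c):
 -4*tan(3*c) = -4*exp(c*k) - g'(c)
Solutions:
 g(c) = C1 - 4*Piecewise((exp(c*k)/k, Ne(k, 0)), (c, True)) - 4*log(cos(3*c))/3


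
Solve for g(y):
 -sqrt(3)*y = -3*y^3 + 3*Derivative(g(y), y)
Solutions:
 g(y) = C1 + y^4/4 - sqrt(3)*y^2/6


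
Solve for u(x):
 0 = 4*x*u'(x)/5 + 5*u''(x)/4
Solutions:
 u(x) = C1 + C2*erf(2*sqrt(2)*x/5)


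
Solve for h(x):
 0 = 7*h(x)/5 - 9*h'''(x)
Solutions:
 h(x) = C3*exp(525^(1/3)*x/15) + (C1*sin(175^(1/3)*3^(5/6)*x/30) + C2*cos(175^(1/3)*3^(5/6)*x/30))*exp(-525^(1/3)*x/30)


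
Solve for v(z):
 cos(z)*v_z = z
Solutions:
 v(z) = C1 + Integral(z/cos(z), z)


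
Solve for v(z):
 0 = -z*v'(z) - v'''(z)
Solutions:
 v(z) = C1 + Integral(C2*airyai(-z) + C3*airybi(-z), z)


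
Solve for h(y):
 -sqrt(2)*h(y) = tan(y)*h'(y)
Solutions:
 h(y) = C1/sin(y)^(sqrt(2))


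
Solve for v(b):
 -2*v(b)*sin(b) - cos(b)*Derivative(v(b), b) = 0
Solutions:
 v(b) = C1*cos(b)^2


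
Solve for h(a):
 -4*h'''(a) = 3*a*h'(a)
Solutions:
 h(a) = C1 + Integral(C2*airyai(-6^(1/3)*a/2) + C3*airybi(-6^(1/3)*a/2), a)


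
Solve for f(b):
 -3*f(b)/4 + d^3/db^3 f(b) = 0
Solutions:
 f(b) = C3*exp(6^(1/3)*b/2) + (C1*sin(2^(1/3)*3^(5/6)*b/4) + C2*cos(2^(1/3)*3^(5/6)*b/4))*exp(-6^(1/3)*b/4)


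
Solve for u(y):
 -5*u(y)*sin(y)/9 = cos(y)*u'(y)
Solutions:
 u(y) = C1*cos(y)^(5/9)


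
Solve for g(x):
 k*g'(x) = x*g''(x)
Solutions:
 g(x) = C1 + x^(re(k) + 1)*(C2*sin(log(x)*Abs(im(k))) + C3*cos(log(x)*im(k)))


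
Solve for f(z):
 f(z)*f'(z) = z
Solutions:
 f(z) = -sqrt(C1 + z^2)
 f(z) = sqrt(C1 + z^2)


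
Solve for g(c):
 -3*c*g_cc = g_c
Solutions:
 g(c) = C1 + C2*c^(2/3)


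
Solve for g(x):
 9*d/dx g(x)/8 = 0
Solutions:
 g(x) = C1


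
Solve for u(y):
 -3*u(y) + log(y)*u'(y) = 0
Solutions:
 u(y) = C1*exp(3*li(y))


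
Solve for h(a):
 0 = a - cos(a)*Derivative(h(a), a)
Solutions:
 h(a) = C1 + Integral(a/cos(a), a)


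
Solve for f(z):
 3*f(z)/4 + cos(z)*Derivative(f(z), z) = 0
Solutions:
 f(z) = C1*(sin(z) - 1)^(3/8)/(sin(z) + 1)^(3/8)


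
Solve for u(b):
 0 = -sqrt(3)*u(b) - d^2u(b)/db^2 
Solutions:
 u(b) = C1*sin(3^(1/4)*b) + C2*cos(3^(1/4)*b)


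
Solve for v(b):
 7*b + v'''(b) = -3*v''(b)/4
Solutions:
 v(b) = C1 + C2*b + C3*exp(-3*b/4) - 14*b^3/9 + 56*b^2/9


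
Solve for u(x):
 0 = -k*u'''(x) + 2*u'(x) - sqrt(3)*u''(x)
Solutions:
 u(x) = C1 + C2*exp(x*(sqrt(8*k + 3) - sqrt(3))/(2*k)) + C3*exp(-x*(sqrt(8*k + 3) + sqrt(3))/(2*k))


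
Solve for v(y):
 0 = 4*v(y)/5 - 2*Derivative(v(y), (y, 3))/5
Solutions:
 v(y) = C3*exp(2^(1/3)*y) + (C1*sin(2^(1/3)*sqrt(3)*y/2) + C2*cos(2^(1/3)*sqrt(3)*y/2))*exp(-2^(1/3)*y/2)


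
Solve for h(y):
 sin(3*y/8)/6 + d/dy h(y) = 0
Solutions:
 h(y) = C1 + 4*cos(3*y/8)/9


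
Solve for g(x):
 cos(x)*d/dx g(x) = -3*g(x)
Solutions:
 g(x) = C1*(sin(x) - 1)^(3/2)/(sin(x) + 1)^(3/2)


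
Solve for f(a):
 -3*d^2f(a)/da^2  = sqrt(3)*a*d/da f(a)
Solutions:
 f(a) = C1 + C2*erf(sqrt(2)*3^(3/4)*a/6)


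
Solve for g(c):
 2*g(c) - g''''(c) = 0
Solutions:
 g(c) = C1*exp(-2^(1/4)*c) + C2*exp(2^(1/4)*c) + C3*sin(2^(1/4)*c) + C4*cos(2^(1/4)*c)


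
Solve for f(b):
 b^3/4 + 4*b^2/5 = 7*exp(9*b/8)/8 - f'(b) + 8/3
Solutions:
 f(b) = C1 - b^4/16 - 4*b^3/15 + 8*b/3 + 7*exp(9*b/8)/9


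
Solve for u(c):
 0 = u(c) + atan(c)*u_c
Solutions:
 u(c) = C1*exp(-Integral(1/atan(c), c))


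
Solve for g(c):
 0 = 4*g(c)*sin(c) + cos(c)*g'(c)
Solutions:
 g(c) = C1*cos(c)^4


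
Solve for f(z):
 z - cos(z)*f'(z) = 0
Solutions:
 f(z) = C1 + Integral(z/cos(z), z)


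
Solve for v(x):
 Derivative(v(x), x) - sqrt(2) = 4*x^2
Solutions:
 v(x) = C1 + 4*x^3/3 + sqrt(2)*x


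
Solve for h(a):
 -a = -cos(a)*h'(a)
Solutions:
 h(a) = C1 + Integral(a/cos(a), a)


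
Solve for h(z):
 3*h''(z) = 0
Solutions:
 h(z) = C1 + C2*z


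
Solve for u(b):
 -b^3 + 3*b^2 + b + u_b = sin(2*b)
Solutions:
 u(b) = C1 + b^4/4 - b^3 - b^2/2 - cos(2*b)/2


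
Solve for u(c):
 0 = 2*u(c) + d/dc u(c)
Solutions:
 u(c) = C1*exp(-2*c)


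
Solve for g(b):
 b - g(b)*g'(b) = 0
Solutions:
 g(b) = -sqrt(C1 + b^2)
 g(b) = sqrt(C1 + b^2)


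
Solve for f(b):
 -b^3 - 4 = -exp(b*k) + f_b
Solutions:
 f(b) = C1 - b^4/4 - 4*b + exp(b*k)/k


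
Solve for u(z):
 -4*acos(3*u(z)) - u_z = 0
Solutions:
 Integral(1/acos(3*_y), (_y, u(z))) = C1 - 4*z


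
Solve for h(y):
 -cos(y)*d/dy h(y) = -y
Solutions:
 h(y) = C1 + Integral(y/cos(y), y)


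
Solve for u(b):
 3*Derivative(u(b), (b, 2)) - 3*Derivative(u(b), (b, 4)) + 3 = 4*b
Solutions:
 u(b) = C1 + C2*b + C3*exp(-b) + C4*exp(b) + 2*b^3/9 - b^2/2


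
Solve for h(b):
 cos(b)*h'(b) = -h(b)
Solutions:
 h(b) = C1*sqrt(sin(b) - 1)/sqrt(sin(b) + 1)


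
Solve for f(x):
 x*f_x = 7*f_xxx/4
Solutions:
 f(x) = C1 + Integral(C2*airyai(14^(2/3)*x/7) + C3*airybi(14^(2/3)*x/7), x)


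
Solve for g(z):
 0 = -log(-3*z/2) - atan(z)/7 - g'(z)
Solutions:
 g(z) = C1 - z*log(-z) - z*atan(z)/7 - z*log(3) + z*log(2) + z + log(z^2 + 1)/14


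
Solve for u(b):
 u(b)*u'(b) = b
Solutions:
 u(b) = -sqrt(C1 + b^2)
 u(b) = sqrt(C1 + b^2)


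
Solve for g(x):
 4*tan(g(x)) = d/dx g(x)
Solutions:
 g(x) = pi - asin(C1*exp(4*x))
 g(x) = asin(C1*exp(4*x))


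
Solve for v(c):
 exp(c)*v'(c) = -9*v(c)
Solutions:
 v(c) = C1*exp(9*exp(-c))


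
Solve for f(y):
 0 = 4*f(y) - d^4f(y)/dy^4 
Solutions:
 f(y) = C1*exp(-sqrt(2)*y) + C2*exp(sqrt(2)*y) + C3*sin(sqrt(2)*y) + C4*cos(sqrt(2)*y)


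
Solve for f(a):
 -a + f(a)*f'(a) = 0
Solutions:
 f(a) = -sqrt(C1 + a^2)
 f(a) = sqrt(C1 + a^2)


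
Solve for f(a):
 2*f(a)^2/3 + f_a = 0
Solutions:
 f(a) = 3/(C1 + 2*a)


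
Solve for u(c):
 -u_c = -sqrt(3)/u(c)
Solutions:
 u(c) = -sqrt(C1 + 2*sqrt(3)*c)
 u(c) = sqrt(C1 + 2*sqrt(3)*c)


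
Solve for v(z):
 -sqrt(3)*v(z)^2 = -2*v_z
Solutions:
 v(z) = -2/(C1 + sqrt(3)*z)


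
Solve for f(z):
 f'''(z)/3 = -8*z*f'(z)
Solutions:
 f(z) = C1 + Integral(C2*airyai(-2*3^(1/3)*z) + C3*airybi(-2*3^(1/3)*z), z)


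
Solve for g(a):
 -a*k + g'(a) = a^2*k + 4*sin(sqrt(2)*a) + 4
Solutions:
 g(a) = C1 + a^3*k/3 + a^2*k/2 + 4*a - 2*sqrt(2)*cos(sqrt(2)*a)


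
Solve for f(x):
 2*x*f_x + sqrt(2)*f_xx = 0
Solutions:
 f(x) = C1 + C2*erf(2^(3/4)*x/2)


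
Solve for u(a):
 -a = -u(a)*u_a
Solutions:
 u(a) = -sqrt(C1 + a^2)
 u(a) = sqrt(C1 + a^2)


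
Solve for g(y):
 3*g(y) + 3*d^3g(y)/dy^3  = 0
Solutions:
 g(y) = C3*exp(-y) + (C1*sin(sqrt(3)*y/2) + C2*cos(sqrt(3)*y/2))*exp(y/2)


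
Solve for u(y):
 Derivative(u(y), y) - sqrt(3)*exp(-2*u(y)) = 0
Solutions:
 u(y) = log(-sqrt(C1 + 2*sqrt(3)*y))
 u(y) = log(C1 + 2*sqrt(3)*y)/2


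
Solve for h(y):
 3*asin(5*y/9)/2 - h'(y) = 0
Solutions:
 h(y) = C1 + 3*y*asin(5*y/9)/2 + 3*sqrt(81 - 25*y^2)/10


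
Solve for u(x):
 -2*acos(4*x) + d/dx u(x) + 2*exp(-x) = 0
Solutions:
 u(x) = C1 + 2*x*acos(4*x) - sqrt(1 - 16*x^2)/2 + 2*exp(-x)


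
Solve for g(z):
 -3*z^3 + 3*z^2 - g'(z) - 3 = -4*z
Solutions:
 g(z) = C1 - 3*z^4/4 + z^3 + 2*z^2 - 3*z


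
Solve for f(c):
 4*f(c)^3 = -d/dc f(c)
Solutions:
 f(c) = -sqrt(2)*sqrt(-1/(C1 - 4*c))/2
 f(c) = sqrt(2)*sqrt(-1/(C1 - 4*c))/2


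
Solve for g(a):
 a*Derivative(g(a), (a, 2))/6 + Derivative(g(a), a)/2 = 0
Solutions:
 g(a) = C1 + C2/a^2


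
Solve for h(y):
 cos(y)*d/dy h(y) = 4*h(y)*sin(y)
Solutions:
 h(y) = C1/cos(y)^4


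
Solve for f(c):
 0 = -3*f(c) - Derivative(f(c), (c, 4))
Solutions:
 f(c) = (C1*sin(sqrt(2)*3^(1/4)*c/2) + C2*cos(sqrt(2)*3^(1/4)*c/2))*exp(-sqrt(2)*3^(1/4)*c/2) + (C3*sin(sqrt(2)*3^(1/4)*c/2) + C4*cos(sqrt(2)*3^(1/4)*c/2))*exp(sqrt(2)*3^(1/4)*c/2)


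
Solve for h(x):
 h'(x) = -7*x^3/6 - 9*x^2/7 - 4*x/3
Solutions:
 h(x) = C1 - 7*x^4/24 - 3*x^3/7 - 2*x^2/3


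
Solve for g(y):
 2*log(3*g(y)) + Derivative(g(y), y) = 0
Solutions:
 Integral(1/(log(_y) + log(3)), (_y, g(y)))/2 = C1 - y


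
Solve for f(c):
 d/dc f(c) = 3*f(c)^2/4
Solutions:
 f(c) = -4/(C1 + 3*c)


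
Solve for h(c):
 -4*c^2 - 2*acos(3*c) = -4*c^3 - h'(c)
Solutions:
 h(c) = C1 - c^4 + 4*c^3/3 + 2*c*acos(3*c) - 2*sqrt(1 - 9*c^2)/3


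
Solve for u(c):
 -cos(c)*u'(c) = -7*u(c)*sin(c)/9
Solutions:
 u(c) = C1/cos(c)^(7/9)


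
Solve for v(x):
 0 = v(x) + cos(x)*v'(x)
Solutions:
 v(x) = C1*sqrt(sin(x) - 1)/sqrt(sin(x) + 1)


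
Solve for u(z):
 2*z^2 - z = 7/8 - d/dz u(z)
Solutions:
 u(z) = C1 - 2*z^3/3 + z^2/2 + 7*z/8


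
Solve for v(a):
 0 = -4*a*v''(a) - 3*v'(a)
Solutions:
 v(a) = C1 + C2*a^(1/4)


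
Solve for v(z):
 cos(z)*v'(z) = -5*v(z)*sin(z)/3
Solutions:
 v(z) = C1*cos(z)^(5/3)


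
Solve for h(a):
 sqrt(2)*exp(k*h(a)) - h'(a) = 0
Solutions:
 h(a) = Piecewise((log(-1/(C1*k + sqrt(2)*a*k))/k, Ne(k, 0)), (nan, True))
 h(a) = Piecewise((C1 + sqrt(2)*a, Eq(k, 0)), (nan, True))


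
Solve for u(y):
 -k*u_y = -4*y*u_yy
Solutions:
 u(y) = C1 + y^(re(k)/4 + 1)*(C2*sin(log(y)*Abs(im(k))/4) + C3*cos(log(y)*im(k)/4))


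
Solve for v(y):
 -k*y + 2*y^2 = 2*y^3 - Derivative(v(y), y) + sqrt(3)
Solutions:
 v(y) = C1 + k*y^2/2 + y^4/2 - 2*y^3/3 + sqrt(3)*y


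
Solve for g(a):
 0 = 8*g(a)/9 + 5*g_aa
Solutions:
 g(a) = C1*sin(2*sqrt(10)*a/15) + C2*cos(2*sqrt(10)*a/15)


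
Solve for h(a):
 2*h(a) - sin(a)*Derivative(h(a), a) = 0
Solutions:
 h(a) = C1*(cos(a) - 1)/(cos(a) + 1)


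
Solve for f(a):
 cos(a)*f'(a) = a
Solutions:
 f(a) = C1 + Integral(a/cos(a), a)


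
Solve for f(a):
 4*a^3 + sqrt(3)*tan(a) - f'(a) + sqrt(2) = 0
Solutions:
 f(a) = C1 + a^4 + sqrt(2)*a - sqrt(3)*log(cos(a))


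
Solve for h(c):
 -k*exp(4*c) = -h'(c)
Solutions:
 h(c) = C1 + k*exp(4*c)/4


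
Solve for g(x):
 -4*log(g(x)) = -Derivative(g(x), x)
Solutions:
 li(g(x)) = C1 + 4*x


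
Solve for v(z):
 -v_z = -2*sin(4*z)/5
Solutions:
 v(z) = C1 - cos(4*z)/10


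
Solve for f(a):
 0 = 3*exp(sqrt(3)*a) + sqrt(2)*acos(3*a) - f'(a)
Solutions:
 f(a) = C1 + sqrt(2)*(a*acos(3*a) - sqrt(1 - 9*a^2)/3) + sqrt(3)*exp(sqrt(3)*a)


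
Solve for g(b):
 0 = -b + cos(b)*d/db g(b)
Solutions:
 g(b) = C1 + Integral(b/cos(b), b)


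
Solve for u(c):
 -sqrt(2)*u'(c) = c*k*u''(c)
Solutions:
 u(c) = C1 + c^(((re(k) - sqrt(2))*re(k) + im(k)^2)/(re(k)^2 + im(k)^2))*(C2*sin(sqrt(2)*log(c)*Abs(im(k))/(re(k)^2 + im(k)^2)) + C3*cos(sqrt(2)*log(c)*im(k)/(re(k)^2 + im(k)^2)))


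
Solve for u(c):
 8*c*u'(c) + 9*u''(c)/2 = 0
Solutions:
 u(c) = C1 + C2*erf(2*sqrt(2)*c/3)


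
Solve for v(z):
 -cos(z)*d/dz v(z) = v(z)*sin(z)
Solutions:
 v(z) = C1*cos(z)


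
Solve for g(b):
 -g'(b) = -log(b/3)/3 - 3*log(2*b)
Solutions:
 g(b) = C1 + 10*b*log(b)/3 - 10*b/3 - b*log(3)/3 + 3*b*log(2)


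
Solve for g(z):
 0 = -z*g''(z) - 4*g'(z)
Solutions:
 g(z) = C1 + C2/z^3


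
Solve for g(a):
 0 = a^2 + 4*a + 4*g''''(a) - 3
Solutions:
 g(a) = C1 + C2*a + C3*a^2 + C4*a^3 - a^6/1440 - a^5/120 + a^4/32


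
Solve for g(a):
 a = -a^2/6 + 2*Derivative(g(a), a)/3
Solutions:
 g(a) = C1 + a^3/12 + 3*a^2/4


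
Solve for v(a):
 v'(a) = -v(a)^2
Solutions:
 v(a) = 1/(C1 + a)


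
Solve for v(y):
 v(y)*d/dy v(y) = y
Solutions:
 v(y) = -sqrt(C1 + y^2)
 v(y) = sqrt(C1 + y^2)


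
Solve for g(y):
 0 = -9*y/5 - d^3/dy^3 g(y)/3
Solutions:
 g(y) = C1 + C2*y + C3*y^2 - 9*y^4/40


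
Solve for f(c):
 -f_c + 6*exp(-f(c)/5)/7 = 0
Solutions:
 f(c) = 5*log(C1 + 6*c/35)


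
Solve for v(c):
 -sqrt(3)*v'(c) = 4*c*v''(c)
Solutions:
 v(c) = C1 + C2*c^(1 - sqrt(3)/4)


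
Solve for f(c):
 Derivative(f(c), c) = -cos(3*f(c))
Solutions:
 f(c) = -asin((C1 + exp(6*c))/(C1 - exp(6*c)))/3 + pi/3
 f(c) = asin((C1 + exp(6*c))/(C1 - exp(6*c)))/3


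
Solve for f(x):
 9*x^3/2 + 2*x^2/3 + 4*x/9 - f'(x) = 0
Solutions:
 f(x) = C1 + 9*x^4/8 + 2*x^3/9 + 2*x^2/9


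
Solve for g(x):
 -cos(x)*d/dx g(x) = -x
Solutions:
 g(x) = C1 + Integral(x/cos(x), x)


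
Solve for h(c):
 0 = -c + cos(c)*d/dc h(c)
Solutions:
 h(c) = C1 + Integral(c/cos(c), c)


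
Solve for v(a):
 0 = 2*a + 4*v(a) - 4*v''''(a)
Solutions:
 v(a) = C1*exp(-a) + C2*exp(a) + C3*sin(a) + C4*cos(a) - a/2


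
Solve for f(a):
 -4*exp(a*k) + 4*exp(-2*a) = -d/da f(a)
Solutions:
 f(a) = C1 + 2*exp(-2*a) + 4*exp(a*k)/k


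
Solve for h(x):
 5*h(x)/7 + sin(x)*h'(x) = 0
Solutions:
 h(x) = C1*(cos(x) + 1)^(5/14)/(cos(x) - 1)^(5/14)


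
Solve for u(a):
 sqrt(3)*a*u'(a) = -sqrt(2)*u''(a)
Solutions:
 u(a) = C1 + C2*erf(6^(1/4)*a/2)


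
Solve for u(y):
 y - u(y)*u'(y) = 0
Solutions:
 u(y) = -sqrt(C1 + y^2)
 u(y) = sqrt(C1 + y^2)


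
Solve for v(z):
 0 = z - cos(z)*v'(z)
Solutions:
 v(z) = C1 + Integral(z/cos(z), z)


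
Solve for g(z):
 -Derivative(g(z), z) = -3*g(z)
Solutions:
 g(z) = C1*exp(3*z)


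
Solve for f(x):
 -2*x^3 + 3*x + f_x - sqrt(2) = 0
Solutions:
 f(x) = C1 + x^4/2 - 3*x^2/2 + sqrt(2)*x


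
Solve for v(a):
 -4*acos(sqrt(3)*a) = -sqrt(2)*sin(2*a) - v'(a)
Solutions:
 v(a) = C1 + 4*a*acos(sqrt(3)*a) - 4*sqrt(3)*sqrt(1 - 3*a^2)/3 + sqrt(2)*cos(2*a)/2


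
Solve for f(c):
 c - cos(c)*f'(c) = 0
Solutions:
 f(c) = C1 + Integral(c/cos(c), c)


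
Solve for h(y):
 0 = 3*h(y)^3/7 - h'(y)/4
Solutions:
 h(y) = -sqrt(14)*sqrt(-1/(C1 + 12*y))/2
 h(y) = sqrt(14)*sqrt(-1/(C1 + 12*y))/2


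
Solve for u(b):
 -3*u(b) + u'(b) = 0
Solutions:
 u(b) = C1*exp(3*b)


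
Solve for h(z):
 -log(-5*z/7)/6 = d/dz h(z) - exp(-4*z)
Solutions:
 h(z) = C1 - z*log(-z)/6 + z*(-log(5) + 1 + log(7))/6 - exp(-4*z)/4


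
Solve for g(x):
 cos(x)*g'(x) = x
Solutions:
 g(x) = C1 + Integral(x/cos(x), x)


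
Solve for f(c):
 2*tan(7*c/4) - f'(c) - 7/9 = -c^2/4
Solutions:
 f(c) = C1 + c^3/12 - 7*c/9 - 8*log(cos(7*c/4))/7


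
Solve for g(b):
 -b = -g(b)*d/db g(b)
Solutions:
 g(b) = -sqrt(C1 + b^2)
 g(b) = sqrt(C1 + b^2)


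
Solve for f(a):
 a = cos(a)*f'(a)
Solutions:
 f(a) = C1 + Integral(a/cos(a), a)


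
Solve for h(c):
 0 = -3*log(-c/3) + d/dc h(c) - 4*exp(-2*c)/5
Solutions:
 h(c) = C1 + 3*c*log(-c) + 3*c*(-log(3) - 1) - 2*exp(-2*c)/5


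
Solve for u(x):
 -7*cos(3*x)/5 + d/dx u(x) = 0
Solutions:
 u(x) = C1 + 7*sin(3*x)/15


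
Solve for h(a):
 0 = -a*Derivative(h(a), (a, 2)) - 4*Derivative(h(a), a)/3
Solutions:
 h(a) = C1 + C2/a^(1/3)


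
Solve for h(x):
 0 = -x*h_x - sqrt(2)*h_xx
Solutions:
 h(x) = C1 + C2*erf(2^(1/4)*x/2)


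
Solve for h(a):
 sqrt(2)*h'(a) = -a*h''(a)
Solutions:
 h(a) = C1 + C2*a^(1 - sqrt(2))


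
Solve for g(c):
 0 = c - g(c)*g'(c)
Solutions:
 g(c) = -sqrt(C1 + c^2)
 g(c) = sqrt(C1 + c^2)


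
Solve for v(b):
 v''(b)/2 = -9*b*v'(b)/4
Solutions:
 v(b) = C1 + C2*erf(3*b/2)


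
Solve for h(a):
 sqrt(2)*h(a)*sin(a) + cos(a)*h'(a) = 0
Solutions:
 h(a) = C1*cos(a)^(sqrt(2))


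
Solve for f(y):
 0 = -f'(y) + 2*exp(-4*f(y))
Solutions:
 f(y) = log(-I*(C1 + 8*y)^(1/4))
 f(y) = log(I*(C1 + 8*y)^(1/4))
 f(y) = log(-(C1 + 8*y)^(1/4))
 f(y) = log(C1 + 8*y)/4


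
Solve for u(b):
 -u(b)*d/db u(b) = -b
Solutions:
 u(b) = -sqrt(C1 + b^2)
 u(b) = sqrt(C1 + b^2)


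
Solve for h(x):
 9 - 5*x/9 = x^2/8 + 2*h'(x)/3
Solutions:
 h(x) = C1 - x^3/16 - 5*x^2/12 + 27*x/2


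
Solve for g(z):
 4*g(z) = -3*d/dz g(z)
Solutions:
 g(z) = C1*exp(-4*z/3)
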